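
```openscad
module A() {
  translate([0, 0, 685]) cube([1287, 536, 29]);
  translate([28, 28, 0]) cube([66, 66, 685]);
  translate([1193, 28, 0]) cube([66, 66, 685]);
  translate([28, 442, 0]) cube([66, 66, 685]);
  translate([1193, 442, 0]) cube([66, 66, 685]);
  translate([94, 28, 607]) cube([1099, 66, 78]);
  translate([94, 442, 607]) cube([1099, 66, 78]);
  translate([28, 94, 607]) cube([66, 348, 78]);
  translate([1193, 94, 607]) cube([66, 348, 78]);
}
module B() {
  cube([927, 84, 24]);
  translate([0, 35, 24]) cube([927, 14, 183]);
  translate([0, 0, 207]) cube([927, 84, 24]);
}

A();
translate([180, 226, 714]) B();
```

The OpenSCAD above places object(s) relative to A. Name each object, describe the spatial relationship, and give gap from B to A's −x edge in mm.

The I-beam's min-x is at 180; the table's min-x is 0; gap = 180 mm.

A is a table. B is an I-beam. The I-beam is on top of the table, centred. The gap from the I-beam to the table's −x edge is 180 mm.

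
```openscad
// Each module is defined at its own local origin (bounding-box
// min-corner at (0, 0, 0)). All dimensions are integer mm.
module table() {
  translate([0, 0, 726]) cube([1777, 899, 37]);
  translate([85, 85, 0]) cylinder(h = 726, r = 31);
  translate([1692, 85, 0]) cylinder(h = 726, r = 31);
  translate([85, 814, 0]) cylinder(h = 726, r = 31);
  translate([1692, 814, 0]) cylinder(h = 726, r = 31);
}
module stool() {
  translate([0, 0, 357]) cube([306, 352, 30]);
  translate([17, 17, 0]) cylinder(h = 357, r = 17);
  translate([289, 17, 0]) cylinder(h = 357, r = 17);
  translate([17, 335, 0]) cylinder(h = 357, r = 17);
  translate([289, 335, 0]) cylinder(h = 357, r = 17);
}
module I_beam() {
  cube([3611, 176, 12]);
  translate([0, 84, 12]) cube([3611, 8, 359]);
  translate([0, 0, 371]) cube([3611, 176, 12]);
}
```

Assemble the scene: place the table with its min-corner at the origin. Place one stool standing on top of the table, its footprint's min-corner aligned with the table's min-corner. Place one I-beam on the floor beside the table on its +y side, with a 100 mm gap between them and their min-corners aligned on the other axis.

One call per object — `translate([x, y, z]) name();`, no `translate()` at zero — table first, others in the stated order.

table();
translate([0, 0, 763]) stool();
translate([0, 999, 0]) I_beam();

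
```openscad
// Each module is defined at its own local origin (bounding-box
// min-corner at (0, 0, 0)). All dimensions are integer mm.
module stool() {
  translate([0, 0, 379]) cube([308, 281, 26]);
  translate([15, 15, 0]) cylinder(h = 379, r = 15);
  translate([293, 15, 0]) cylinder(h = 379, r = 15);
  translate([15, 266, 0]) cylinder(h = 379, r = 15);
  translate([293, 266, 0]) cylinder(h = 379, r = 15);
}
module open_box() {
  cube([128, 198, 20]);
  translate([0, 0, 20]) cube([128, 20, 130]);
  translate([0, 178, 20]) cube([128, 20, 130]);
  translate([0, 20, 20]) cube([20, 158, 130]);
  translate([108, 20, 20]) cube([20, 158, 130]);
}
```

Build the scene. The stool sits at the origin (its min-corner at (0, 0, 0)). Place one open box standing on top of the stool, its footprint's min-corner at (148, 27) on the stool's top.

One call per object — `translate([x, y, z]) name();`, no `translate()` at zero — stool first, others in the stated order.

stool();
translate([148, 27, 405]) open_box();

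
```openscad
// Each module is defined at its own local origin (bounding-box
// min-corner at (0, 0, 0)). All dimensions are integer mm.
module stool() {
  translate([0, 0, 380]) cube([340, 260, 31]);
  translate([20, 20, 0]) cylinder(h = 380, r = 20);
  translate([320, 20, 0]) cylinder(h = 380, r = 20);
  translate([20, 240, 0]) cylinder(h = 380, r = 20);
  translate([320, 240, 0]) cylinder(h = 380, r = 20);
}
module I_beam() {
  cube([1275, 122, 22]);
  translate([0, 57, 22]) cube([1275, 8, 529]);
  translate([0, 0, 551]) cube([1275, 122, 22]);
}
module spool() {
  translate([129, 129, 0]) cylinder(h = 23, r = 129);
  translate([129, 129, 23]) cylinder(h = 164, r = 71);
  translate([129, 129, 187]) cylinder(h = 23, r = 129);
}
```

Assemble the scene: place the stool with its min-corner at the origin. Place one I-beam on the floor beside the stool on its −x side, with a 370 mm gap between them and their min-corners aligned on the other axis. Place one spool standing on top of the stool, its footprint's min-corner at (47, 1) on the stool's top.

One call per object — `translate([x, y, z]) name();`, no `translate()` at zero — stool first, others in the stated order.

stool();
translate([-1645, 0, 0]) I_beam();
translate([47, 1, 411]) spool();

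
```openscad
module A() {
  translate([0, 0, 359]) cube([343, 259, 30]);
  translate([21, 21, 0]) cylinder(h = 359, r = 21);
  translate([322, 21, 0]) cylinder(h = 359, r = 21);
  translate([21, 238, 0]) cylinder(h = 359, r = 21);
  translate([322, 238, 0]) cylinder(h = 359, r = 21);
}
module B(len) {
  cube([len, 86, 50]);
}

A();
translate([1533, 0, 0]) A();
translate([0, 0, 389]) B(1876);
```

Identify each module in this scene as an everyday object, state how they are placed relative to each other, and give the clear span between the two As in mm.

A is a stool. B is a beam. A beam spans the tops of two stools. The clear span between the two stools is 1190 mm.

Second stool starts at x = 1533; first ends at x = 343; clear span = 1533 − 343 = 1190 mm.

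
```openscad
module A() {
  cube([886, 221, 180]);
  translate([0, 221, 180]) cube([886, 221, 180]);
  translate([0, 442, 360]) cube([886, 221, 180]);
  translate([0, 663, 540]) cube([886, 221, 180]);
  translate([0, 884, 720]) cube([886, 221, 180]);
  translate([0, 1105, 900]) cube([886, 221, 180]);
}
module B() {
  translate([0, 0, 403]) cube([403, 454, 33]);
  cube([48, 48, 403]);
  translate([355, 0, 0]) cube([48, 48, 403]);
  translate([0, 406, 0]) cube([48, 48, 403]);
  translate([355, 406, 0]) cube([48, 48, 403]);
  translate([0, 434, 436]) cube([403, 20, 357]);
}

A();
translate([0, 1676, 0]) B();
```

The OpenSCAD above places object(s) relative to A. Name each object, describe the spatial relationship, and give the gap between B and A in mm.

The chair's nearest face is 350 mm from the staircase's +y face.

A is a staircase. B is a chair. The chair is on the floor beside the staircase on its +y side. The gap between the chair and the staircase is 350 mm.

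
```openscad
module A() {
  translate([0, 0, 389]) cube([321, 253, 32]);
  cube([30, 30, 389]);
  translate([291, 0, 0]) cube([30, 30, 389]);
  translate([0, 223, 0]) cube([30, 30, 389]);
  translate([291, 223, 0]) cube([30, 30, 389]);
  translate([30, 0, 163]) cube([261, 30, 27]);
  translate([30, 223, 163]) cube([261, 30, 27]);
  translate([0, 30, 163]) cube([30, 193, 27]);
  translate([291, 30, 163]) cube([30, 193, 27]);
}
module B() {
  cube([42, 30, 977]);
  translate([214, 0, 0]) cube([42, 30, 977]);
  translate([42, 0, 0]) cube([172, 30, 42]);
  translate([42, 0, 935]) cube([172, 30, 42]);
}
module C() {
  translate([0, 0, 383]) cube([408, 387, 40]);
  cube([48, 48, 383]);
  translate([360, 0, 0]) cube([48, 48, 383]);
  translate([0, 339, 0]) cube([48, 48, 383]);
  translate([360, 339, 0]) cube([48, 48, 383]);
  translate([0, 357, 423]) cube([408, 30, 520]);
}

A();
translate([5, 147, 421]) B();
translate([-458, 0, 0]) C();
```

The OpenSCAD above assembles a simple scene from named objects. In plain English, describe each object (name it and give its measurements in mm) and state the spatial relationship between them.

A is a four-legged stool. The seat is a 321×253×32 mm slab whose top surface is at z = 421 mm; four square legs, each 30×30 mm in cross-section, run from the floor (z = 0) to the underside of the seat, each flush with a corner of the seat. Four stretchers, 30 mm wide and 27 mm tall, connect adjacent legs with their undersides at z = 163 mm, each running between the inner faces of the legs it joins and aligned with the legs' outer faces on the other axis.

B is a picture frame with a 172×893 mm rectangular opening (x by z) and a uniform 42 mm border on every side. Frame depth is 30 mm along y. It is built from two vertical stiles running the full outside height and two horizontal rails spanning the gap between the stiles.

C is a chair: 408×387 mm seat, 40 mm thick, top at z = 423 mm, on four 48 mm square corner legs flush with the seat edges. A 30 mm thick backrest slab spans the full seat width, extending 520 mm above the seat top, its back face flush with the seat's +y edge.

The picture frame is on top of the stool. The chair is on the floor beside the stool on its −x side.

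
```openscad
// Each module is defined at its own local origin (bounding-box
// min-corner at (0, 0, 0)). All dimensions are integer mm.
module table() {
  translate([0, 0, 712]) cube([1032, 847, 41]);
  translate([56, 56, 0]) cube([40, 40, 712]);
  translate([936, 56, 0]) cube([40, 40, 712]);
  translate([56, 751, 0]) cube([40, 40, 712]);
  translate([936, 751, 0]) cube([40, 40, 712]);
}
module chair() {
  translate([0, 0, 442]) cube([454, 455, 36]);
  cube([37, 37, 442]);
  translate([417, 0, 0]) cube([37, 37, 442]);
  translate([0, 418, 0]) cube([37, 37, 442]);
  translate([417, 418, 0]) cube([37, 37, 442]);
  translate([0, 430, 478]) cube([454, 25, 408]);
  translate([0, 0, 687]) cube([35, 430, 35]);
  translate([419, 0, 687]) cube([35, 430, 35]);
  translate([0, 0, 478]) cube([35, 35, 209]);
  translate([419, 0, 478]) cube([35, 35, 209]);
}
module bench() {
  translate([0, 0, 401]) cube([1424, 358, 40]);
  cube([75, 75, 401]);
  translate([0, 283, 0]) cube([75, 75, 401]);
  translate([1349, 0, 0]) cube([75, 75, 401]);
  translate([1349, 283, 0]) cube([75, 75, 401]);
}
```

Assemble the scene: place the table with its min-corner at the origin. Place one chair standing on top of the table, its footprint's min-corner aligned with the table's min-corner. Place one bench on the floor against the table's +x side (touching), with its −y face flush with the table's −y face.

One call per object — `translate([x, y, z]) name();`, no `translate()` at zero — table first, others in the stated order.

table();
translate([0, 0, 753]) chair();
translate([1032, 0, 0]) bench();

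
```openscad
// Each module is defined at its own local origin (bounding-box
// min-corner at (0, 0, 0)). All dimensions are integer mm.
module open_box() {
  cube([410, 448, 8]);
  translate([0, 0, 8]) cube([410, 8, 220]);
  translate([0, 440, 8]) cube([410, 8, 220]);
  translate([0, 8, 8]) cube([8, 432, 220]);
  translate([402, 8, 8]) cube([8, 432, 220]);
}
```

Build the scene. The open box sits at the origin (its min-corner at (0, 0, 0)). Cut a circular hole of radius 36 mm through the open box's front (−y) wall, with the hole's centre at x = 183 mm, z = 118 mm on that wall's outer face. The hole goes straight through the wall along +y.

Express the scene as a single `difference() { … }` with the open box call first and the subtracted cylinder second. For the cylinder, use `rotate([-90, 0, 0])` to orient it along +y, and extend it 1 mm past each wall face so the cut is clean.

difference() {
  open_box();
  translate([183, -1, 118]) rotate([-90, 0, 0]) cylinder(h = 10, r = 36);
}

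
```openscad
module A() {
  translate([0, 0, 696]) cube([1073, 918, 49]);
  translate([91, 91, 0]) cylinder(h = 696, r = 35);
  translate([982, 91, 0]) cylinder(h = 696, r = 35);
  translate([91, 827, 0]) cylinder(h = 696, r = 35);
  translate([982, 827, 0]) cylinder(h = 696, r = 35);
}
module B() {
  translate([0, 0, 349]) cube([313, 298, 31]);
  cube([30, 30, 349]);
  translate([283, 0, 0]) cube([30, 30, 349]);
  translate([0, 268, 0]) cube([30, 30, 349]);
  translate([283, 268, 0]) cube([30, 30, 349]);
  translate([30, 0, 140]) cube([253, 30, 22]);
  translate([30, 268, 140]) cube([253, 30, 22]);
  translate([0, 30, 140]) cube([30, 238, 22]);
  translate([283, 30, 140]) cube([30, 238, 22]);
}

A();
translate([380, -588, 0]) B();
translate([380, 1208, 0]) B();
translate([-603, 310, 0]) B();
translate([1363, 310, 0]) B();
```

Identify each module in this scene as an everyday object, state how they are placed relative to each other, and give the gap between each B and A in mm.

Each stool's nearest face is 290 mm from the table's bounding box.

A is a table. B is a stool. Four stools sit around the table at the −y, +y, −x, +x sides. The gap between each stool and the table is 290 mm.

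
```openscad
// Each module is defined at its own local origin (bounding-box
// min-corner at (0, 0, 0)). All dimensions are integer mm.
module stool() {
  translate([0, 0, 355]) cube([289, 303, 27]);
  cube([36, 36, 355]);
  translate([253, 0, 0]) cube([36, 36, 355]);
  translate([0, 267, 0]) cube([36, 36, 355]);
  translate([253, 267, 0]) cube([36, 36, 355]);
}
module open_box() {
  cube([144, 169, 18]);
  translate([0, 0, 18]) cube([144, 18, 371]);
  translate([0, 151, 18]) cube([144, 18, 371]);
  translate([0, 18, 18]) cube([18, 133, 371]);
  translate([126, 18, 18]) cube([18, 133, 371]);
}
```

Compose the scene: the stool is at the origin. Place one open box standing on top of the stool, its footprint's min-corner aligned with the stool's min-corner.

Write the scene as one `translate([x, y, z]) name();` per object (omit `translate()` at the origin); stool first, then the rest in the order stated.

stool();
translate([0, 0, 382]) open_box();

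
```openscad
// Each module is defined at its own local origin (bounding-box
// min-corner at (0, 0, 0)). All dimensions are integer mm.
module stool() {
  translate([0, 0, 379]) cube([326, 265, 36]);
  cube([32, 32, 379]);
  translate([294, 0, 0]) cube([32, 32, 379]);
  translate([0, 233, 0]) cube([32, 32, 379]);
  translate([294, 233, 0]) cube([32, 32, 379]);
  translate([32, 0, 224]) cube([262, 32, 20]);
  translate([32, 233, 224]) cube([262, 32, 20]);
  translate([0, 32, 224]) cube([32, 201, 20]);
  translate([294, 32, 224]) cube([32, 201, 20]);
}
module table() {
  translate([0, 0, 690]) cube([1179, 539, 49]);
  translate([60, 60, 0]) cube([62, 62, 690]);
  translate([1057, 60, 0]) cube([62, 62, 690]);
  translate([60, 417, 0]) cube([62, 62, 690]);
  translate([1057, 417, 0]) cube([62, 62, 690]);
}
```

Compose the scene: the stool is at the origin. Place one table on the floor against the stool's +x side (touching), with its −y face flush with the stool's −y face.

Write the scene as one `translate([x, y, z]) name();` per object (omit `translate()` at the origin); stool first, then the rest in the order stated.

stool();
translate([326, 0, 0]) table();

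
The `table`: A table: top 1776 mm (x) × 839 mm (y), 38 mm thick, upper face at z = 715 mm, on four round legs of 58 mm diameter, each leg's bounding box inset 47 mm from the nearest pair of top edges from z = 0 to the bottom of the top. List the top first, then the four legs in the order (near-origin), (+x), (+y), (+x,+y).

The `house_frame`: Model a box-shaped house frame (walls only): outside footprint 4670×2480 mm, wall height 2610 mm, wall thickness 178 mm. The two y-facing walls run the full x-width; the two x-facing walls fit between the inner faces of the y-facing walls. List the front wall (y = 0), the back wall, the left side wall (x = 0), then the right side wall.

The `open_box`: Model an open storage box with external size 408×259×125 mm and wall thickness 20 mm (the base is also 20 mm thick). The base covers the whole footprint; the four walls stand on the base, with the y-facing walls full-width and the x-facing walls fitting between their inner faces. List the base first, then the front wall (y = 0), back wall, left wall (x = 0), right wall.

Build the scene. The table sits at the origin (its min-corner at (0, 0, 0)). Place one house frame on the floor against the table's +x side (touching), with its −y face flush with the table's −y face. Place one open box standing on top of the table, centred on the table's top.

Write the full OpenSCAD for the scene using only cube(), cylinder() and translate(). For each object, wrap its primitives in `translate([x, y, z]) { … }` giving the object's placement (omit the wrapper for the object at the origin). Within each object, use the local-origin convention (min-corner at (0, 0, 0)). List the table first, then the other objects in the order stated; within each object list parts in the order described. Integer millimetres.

translate([0, 0, 677]) cube([1776, 839, 38]);
translate([76, 76, 0]) cylinder(h = 677, r = 29);
translate([1700, 76, 0]) cylinder(h = 677, r = 29);
translate([76, 763, 0]) cylinder(h = 677, r = 29);
translate([1700, 763, 0]) cylinder(h = 677, r = 29);
translate([1776, 0, 0]) {
  cube([4670, 178, 2610]);
  translate([0, 2302, 0]) cube([4670, 178, 2610]);
  translate([0, 178, 0]) cube([178, 2124, 2610]);
  translate([4492, 178, 0]) cube([178, 2124, 2610]);
}
translate([684, 290, 715]) {
  cube([408, 259, 20]);
  translate([0, 0, 20]) cube([408, 20, 105]);
  translate([0, 239, 20]) cube([408, 20, 105]);
  translate([0, 20, 20]) cube([20, 219, 105]);
  translate([388, 20, 20]) cube([20, 219, 105]);
}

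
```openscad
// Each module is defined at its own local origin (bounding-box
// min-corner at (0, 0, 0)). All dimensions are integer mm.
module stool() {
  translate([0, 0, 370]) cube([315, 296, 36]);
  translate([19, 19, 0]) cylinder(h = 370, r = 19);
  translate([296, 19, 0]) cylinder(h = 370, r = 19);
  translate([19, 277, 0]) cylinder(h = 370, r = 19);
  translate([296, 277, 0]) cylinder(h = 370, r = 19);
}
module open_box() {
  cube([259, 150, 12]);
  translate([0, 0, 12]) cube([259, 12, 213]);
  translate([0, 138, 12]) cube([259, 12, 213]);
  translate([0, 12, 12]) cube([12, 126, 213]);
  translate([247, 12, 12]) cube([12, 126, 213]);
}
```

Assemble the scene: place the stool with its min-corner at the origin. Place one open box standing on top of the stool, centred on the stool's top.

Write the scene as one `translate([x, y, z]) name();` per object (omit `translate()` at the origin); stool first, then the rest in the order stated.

stool();
translate([28, 73, 406]) open_box();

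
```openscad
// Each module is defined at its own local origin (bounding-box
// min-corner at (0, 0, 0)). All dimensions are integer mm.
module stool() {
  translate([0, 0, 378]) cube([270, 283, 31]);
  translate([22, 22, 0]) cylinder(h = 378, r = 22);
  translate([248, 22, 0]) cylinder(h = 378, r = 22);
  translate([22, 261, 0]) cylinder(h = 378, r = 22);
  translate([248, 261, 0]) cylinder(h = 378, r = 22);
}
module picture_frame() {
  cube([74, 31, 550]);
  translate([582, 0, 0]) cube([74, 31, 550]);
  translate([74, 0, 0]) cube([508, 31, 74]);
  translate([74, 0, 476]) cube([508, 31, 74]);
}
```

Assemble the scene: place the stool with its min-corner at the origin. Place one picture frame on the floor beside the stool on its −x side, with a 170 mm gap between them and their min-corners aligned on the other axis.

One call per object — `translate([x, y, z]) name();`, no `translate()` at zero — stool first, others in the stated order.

stool();
translate([-826, 0, 0]) picture_frame();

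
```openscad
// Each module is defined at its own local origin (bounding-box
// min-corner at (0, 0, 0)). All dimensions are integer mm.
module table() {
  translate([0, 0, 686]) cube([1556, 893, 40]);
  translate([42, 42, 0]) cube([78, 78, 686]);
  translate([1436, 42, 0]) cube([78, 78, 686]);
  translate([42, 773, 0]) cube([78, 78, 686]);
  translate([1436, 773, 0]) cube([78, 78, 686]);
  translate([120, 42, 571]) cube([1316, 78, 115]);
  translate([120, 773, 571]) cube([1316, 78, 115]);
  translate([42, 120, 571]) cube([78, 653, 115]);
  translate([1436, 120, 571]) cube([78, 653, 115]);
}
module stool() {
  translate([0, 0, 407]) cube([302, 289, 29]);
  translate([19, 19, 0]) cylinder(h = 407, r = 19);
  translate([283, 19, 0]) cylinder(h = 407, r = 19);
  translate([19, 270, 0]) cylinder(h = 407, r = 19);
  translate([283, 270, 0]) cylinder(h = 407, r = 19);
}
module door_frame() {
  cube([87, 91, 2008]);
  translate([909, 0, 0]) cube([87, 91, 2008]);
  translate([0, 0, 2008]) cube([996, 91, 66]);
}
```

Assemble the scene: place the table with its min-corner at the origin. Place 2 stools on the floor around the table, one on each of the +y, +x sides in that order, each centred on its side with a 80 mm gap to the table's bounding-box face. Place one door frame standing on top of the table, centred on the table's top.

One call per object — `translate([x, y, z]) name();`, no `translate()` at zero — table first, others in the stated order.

table();
translate([627, 973, 0]) stool();
translate([1636, 302, 0]) stool();
translate([280, 401, 726]) door_frame();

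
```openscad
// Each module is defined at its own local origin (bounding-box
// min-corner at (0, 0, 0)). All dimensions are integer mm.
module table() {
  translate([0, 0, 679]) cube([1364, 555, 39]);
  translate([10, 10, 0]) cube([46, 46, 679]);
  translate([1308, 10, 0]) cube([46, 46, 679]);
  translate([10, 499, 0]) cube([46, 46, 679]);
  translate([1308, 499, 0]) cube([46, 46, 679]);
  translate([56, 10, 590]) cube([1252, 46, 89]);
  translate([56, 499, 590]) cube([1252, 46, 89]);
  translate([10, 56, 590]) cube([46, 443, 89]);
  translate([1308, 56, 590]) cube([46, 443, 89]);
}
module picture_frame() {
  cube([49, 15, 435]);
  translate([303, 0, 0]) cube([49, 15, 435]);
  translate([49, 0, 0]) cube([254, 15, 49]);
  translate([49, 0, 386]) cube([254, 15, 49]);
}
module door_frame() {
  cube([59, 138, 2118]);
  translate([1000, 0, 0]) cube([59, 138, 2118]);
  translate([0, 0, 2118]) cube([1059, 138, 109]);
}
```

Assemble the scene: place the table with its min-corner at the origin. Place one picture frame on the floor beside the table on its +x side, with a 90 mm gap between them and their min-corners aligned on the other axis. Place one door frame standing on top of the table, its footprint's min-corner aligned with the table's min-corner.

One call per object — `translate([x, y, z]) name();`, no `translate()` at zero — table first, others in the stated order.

table();
translate([1454, 0, 0]) picture_frame();
translate([0, 0, 718]) door_frame();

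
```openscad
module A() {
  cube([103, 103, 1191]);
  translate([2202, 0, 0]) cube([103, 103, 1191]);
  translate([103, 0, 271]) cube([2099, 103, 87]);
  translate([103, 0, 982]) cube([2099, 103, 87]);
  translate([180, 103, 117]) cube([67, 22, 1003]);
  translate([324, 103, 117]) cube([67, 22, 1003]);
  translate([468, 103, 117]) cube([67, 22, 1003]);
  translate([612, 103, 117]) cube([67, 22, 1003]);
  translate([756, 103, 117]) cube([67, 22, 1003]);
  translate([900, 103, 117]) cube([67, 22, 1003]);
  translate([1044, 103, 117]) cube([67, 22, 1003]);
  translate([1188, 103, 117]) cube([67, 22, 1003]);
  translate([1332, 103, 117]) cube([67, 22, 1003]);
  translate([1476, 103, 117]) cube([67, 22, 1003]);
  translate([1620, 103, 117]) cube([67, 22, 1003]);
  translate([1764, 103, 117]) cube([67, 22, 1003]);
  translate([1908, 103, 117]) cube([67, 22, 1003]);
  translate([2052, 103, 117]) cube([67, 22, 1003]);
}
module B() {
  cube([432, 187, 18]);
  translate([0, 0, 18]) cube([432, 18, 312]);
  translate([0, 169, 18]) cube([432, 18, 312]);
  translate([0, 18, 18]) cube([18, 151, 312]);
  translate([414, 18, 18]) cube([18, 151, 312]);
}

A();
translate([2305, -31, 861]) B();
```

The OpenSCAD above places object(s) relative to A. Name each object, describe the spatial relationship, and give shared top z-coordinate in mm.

A is a fence section. B is an open box. The open box is beside the fence section with their tops flush at z = 1191. The shared top z-coordinate is 1191 mm.

Both tops at z = 1191 mm.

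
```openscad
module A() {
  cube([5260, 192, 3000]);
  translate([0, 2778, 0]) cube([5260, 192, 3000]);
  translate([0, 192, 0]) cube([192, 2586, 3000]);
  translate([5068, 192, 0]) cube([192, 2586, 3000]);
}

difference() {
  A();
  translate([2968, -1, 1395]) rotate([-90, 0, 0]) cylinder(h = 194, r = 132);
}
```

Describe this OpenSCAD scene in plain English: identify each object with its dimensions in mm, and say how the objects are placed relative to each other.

A is a box-shaped house frame (walls only): outside footprint 5260×2970 mm, wall height 3000 mm, wall thickness 192 mm. The two y-facing walls run the full x-width; the two x-facing walls fit between the inner faces of the y-facing walls.

The house frame has a circular hole of radius 132 mm through its front wall, centred at (x = 2968, z = 1395).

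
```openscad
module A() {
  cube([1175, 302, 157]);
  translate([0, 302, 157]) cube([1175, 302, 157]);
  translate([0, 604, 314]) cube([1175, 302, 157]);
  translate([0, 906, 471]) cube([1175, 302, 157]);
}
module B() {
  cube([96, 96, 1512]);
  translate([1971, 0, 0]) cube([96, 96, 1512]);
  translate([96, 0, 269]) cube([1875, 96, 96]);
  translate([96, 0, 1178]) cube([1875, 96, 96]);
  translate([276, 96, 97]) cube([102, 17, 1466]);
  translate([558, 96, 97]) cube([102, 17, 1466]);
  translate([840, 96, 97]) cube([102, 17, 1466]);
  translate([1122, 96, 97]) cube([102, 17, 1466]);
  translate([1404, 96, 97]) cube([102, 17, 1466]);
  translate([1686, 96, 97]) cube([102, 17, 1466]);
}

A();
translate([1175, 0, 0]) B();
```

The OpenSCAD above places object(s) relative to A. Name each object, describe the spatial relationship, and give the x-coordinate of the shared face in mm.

A is a staircase. B is a fence section. The fence section is against the staircase's +x side, with their −y faces flush. The x-coordinate of the shared face is 1175 mm.

The staircase's +x face and the fence section's −x face are both at x = 1175 mm.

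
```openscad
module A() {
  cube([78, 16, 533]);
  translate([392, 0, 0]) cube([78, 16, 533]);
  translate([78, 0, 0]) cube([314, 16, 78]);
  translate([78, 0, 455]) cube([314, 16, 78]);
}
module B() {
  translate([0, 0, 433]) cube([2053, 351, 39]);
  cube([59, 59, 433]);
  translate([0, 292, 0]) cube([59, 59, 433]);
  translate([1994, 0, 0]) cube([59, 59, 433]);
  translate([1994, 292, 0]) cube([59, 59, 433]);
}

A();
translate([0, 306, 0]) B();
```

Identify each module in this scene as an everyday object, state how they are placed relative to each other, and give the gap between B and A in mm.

A is a picture frame. B is a bench. The bench is on the floor beside the picture frame on its +y side. The gap between the bench and the picture frame is 290 mm.

The bench's nearest face is 290 mm from the picture frame's +y face.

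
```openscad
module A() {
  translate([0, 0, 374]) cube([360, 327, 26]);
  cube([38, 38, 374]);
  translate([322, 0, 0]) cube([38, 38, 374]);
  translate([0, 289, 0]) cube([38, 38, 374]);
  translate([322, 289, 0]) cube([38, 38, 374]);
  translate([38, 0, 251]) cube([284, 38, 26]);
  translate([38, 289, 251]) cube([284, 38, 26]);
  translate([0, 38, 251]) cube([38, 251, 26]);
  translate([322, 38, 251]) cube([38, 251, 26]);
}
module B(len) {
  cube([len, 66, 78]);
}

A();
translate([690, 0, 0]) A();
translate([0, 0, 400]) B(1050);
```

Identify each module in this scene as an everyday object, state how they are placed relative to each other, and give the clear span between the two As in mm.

Second stool starts at x = 690; first ends at x = 360; clear span = 690 − 360 = 330 mm.

A is a stool. B is a beam. A beam spans the tops of two stools. The clear span between the two stools is 330 mm.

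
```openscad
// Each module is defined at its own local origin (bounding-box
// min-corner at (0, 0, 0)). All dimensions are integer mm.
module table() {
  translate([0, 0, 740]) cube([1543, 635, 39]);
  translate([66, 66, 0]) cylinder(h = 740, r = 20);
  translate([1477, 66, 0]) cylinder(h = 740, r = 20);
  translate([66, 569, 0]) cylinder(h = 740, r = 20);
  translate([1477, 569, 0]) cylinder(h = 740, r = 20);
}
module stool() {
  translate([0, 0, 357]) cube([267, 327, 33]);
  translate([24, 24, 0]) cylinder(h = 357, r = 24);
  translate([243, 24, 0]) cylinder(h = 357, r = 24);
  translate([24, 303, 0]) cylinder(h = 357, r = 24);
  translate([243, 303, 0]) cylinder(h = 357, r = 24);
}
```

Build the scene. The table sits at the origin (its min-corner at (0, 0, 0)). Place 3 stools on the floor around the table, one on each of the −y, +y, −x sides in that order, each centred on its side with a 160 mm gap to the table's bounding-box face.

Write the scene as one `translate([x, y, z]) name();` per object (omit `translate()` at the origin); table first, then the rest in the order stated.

table();
translate([638, -487, 0]) stool();
translate([638, 795, 0]) stool();
translate([-427, 154, 0]) stool();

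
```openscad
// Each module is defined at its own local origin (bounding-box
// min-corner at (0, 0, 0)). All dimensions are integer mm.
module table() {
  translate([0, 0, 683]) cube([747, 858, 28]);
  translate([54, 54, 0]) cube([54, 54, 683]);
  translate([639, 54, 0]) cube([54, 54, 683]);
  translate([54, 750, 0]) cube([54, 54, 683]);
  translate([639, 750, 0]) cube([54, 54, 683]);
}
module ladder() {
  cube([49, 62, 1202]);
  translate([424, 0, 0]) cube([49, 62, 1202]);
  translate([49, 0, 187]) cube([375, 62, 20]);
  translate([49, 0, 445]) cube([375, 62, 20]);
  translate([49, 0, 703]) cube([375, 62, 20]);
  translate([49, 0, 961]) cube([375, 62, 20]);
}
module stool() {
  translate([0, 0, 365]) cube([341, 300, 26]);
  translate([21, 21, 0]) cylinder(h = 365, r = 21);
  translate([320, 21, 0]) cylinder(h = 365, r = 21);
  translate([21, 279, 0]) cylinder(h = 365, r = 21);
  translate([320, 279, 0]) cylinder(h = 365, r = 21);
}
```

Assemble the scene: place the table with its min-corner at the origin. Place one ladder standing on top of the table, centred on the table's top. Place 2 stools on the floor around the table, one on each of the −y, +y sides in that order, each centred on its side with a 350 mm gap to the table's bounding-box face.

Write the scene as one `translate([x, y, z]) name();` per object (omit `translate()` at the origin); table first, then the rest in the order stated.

table();
translate([137, 398, 711]) ladder();
translate([203, -650, 0]) stool();
translate([203, 1208, 0]) stool();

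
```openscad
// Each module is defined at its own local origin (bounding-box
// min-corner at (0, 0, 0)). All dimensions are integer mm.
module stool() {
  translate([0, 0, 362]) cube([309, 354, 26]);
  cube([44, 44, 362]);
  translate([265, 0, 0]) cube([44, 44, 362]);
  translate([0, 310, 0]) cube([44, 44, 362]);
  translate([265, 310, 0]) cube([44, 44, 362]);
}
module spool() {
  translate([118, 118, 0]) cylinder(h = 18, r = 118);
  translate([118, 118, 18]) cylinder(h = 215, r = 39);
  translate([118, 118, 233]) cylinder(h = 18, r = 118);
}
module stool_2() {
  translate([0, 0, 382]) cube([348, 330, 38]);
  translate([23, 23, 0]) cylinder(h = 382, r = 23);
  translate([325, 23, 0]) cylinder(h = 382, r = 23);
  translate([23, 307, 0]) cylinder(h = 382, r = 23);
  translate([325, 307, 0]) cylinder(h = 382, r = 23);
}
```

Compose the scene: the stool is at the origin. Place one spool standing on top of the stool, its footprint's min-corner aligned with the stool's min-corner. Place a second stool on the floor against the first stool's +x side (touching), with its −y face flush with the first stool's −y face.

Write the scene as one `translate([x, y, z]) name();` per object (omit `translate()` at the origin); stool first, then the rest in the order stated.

stool();
translate([0, 0, 388]) spool();
translate([309, 0, 0]) stool_2();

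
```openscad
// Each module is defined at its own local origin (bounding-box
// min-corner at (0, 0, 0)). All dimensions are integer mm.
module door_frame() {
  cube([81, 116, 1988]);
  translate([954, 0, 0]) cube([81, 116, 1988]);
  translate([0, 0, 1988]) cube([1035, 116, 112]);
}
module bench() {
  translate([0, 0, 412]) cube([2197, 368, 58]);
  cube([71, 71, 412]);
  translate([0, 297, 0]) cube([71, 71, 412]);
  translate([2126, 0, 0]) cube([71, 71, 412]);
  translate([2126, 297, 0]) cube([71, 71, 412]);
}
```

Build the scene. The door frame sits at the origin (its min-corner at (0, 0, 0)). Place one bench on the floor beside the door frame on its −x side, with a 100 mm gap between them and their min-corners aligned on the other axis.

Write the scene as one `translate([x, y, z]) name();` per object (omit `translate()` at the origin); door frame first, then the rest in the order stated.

door_frame();
translate([-2297, 0, 0]) bench();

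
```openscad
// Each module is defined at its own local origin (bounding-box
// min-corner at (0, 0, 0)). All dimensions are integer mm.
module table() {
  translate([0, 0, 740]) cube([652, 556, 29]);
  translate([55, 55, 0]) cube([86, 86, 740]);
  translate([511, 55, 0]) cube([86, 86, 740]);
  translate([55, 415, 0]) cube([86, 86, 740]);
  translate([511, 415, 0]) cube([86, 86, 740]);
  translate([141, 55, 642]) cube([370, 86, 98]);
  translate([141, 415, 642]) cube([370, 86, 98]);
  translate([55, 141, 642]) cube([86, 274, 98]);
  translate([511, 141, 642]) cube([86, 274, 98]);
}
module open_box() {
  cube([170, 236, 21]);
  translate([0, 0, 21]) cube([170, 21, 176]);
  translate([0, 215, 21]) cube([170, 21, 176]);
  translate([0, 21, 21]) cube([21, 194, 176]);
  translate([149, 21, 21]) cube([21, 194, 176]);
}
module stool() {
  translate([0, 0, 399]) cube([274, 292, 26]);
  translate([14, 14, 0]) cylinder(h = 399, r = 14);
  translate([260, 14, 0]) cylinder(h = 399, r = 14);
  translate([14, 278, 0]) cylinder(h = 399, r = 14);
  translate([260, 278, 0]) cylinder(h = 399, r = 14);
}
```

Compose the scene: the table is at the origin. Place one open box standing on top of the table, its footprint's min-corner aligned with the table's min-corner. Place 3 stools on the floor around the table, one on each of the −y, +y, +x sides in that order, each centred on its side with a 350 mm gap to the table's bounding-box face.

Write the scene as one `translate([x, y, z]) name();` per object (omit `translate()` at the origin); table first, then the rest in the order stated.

table();
translate([0, 0, 769]) open_box();
translate([189, -642, 0]) stool();
translate([189, 906, 0]) stool();
translate([1002, 132, 0]) stool();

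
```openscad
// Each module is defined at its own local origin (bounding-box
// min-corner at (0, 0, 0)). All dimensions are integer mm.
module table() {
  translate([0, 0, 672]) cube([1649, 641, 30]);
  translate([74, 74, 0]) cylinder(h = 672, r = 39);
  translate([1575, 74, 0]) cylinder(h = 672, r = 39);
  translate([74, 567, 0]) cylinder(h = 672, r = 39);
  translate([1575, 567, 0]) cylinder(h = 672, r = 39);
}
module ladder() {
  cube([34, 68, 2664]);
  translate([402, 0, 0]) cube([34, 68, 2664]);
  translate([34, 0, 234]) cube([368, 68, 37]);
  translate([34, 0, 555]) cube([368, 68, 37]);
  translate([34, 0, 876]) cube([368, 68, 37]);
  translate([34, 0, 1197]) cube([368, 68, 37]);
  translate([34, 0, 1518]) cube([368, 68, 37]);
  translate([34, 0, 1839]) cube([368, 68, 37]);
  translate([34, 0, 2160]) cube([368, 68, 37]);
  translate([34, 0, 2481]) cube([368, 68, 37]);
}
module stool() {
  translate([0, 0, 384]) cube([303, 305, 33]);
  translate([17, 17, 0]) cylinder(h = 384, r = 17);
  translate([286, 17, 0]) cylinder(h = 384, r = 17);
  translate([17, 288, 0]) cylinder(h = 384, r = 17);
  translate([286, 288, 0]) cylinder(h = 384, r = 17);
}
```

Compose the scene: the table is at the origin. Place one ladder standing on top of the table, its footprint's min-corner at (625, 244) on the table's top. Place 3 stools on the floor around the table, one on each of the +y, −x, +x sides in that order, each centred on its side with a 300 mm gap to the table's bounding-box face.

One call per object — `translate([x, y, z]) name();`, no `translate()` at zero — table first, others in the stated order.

table();
translate([625, 244, 702]) ladder();
translate([673, 941, 0]) stool();
translate([-603, 168, 0]) stool();
translate([1949, 168, 0]) stool();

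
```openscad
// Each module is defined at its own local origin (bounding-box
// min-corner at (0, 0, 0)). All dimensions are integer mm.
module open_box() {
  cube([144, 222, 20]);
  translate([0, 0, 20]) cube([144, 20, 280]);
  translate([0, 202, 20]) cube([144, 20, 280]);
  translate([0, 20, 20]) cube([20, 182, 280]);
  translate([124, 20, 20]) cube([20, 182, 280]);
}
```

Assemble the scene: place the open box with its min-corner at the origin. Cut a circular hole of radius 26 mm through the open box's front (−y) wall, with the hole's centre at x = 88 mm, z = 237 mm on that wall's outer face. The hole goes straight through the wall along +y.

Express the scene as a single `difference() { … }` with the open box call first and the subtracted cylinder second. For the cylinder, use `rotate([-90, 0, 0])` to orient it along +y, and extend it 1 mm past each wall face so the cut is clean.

difference() {
  open_box();
  translate([88, -1, 237]) rotate([-90, 0, 0]) cylinder(h = 22, r = 26);
}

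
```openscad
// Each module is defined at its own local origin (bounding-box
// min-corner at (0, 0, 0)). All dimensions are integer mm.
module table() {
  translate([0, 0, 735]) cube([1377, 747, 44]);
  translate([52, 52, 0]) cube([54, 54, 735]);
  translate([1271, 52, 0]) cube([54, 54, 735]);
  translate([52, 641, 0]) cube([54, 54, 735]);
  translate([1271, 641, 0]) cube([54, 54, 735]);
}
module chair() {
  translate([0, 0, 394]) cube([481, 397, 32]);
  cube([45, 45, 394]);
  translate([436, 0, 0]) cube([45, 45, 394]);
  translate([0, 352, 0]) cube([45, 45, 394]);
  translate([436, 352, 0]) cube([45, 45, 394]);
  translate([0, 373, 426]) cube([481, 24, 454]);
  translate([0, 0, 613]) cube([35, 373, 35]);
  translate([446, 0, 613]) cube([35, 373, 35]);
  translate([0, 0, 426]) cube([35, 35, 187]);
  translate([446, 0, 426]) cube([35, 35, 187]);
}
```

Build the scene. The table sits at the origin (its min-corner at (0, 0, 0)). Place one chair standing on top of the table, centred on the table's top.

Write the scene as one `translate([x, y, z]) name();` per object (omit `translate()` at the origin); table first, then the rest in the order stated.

table();
translate([448, 175, 779]) chair();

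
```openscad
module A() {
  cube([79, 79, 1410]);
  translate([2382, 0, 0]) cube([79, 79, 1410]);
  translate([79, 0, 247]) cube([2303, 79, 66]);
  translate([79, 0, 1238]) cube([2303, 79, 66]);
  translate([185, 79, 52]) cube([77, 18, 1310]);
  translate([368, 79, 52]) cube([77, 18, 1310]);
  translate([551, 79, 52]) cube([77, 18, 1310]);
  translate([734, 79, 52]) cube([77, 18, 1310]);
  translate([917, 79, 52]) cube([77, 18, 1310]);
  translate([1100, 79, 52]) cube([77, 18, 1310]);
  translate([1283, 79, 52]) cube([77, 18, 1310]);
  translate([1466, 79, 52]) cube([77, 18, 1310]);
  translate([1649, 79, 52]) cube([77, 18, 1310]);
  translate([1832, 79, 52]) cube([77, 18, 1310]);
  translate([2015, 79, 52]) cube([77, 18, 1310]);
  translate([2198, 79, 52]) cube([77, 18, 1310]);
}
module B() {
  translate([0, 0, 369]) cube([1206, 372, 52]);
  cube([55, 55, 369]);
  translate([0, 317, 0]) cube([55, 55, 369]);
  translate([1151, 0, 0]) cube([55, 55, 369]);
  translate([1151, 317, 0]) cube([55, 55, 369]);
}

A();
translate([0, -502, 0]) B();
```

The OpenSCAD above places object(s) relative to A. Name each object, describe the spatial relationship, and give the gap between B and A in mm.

The bench's nearest face is 130 mm from the fence section's −y face.

A is a fence section. B is a bench. The bench is on the floor beside the fence section on its −y side. The gap between the bench and the fence section is 130 mm.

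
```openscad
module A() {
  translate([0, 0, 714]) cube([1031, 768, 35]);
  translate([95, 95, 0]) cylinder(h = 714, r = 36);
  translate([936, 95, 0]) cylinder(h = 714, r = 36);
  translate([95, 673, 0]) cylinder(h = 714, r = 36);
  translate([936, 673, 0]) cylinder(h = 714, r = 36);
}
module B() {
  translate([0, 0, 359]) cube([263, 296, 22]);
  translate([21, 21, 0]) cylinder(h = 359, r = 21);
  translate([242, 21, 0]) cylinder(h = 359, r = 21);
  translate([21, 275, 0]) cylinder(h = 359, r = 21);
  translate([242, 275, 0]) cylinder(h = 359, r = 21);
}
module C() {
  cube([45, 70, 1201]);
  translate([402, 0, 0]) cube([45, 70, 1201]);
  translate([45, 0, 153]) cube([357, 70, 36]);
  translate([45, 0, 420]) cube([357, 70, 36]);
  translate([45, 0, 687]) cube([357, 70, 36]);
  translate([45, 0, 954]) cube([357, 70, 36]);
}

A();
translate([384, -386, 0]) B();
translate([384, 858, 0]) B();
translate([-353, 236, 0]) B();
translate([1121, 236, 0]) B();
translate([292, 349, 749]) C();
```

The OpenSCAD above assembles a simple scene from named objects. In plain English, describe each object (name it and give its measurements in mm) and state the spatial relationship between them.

A is a table with a 1031×768 mm rectangular top, 35 mm thick, top surface at z = 749 mm, supported by four round legs of 72 mm diameter, each leg's bounding box inset 59 mm from the nearest pair of top edges, running from the floor.

B is a four-legged stool. The seat is 263×296 mm, 22 mm thick, top at z = 381 mm. It stands on four round legs, each 42 mm in diameter, from z = 0 to the seat underside, each leg's axis is inset half a diameter from the nearest pair of seat edges (so the leg's bounding box is flush with the corner).

C is a straight ladder. Two 45×70 mm vertical rails, 1201 mm tall, stand 447 mm apart (outside-to-outside) with their front faces coplanar on the −y side. 4 rungs, each 70 mm deep and 36 mm tall, span between the inner faces of the rails, front faces flush with the rails. The lowest rung's underside is at z = 153 mm and rungs are spaced 267 mm apart (underside to underside).

Four stools sit around the table at the −y, +y, −x, +x sides. The ladder is on top of the table, centred.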